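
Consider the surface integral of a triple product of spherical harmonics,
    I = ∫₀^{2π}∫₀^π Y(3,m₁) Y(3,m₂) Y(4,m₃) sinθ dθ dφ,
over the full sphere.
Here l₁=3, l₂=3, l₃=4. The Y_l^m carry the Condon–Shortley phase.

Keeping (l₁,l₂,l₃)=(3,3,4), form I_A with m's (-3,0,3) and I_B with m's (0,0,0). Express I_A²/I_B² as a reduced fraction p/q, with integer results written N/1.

7/4

Shared (l₁,l₂,l₃)=(3,3,4): N and (l;000)² cancel in I_A²/I_B².
A: Δ = 2!·4!·4!/11! = 1/34650; Racah Σ t=2..2: t=2:+1/288 = 1/288; ⇒ 3j(3 3 4; -3 0 3)² = 1/22, sgn -1
B: Δ = 2!·4!·4!/11! = 1/34650; Racah Σ t=0..2: t=0:+1/72 t=1:−1/16 t=2:+1/72 = -5/144; ⇒ 3j(3 3 4; 0 0 0)² = 2/77, sgn -1
I_A²/I_B² = (1/22)/(2/77) = 7/4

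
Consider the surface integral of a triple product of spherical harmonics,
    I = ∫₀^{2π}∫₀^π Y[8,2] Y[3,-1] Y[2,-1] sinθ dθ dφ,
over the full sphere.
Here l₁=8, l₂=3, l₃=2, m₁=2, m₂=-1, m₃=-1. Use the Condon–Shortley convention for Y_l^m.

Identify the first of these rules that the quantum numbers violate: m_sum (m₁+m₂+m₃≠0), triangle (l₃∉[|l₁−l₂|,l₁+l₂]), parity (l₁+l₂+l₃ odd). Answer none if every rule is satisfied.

triangle

m₁+m₂+m₃ = 2 − 1 − 1 = 0  ✓
triangle: |8−3|=5 ≤ l₃=2 ≤ 8+3=11  ✗
parity: l₁+l₂+l₃ = 13 is odd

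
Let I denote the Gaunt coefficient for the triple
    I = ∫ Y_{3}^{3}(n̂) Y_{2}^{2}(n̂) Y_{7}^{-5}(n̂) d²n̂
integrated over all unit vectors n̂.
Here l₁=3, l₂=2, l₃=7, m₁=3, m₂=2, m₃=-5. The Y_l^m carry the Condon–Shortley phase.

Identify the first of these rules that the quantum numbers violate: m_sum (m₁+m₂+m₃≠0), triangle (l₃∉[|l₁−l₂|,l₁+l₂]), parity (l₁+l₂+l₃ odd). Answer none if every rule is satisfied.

Σmᵢ = 0  ✓
l₃∈[|l₁−l₂|,l₁+l₂]=[1,5], have l₃=7  ✗
Σlᵢ = 12 ⇒ even

triangle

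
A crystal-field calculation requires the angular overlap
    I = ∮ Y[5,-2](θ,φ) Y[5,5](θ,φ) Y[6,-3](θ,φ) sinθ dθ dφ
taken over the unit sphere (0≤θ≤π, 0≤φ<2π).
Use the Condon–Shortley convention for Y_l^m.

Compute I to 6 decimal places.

-0.172202

Rules hold: Σm=0, L=16 even, 0≤6≤10.
N = 11·11·13 = 1573
Δ = 4!·6!·6!/17! = 1/28588560
Racah Σ t=0..4: t=0:+1/345600 t=1:−1/13824 t=2:+1/5184 t=3:−1/13824 t=4:+1/345600 = 7/129600
⇒ 3j(5 5 6; 0 0 0)² = 80/7293, sgn +1
Racah Σ t=4..4: t=4:+1/622080 = 1/622080
⇒ 3j(5 5 6; -2 5 -3)² = 105/4862, sgn -1
4πI² = N·(3j₀)²·(3jₘ)² = 1400/3757
I = -1·√(0.372638/4π) = -0.17220212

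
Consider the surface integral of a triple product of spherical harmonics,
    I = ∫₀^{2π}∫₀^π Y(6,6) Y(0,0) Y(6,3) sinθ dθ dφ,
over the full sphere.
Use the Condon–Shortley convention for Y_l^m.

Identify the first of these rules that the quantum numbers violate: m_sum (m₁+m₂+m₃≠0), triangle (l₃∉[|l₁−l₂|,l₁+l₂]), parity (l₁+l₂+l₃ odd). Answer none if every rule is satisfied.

Σmᵢ = 9  ✗
l₃∈[|l₁−l₂|,l₁+l₂]=[6,6], have l₃=6
Σlᵢ = 12 ⇒ even

m_sum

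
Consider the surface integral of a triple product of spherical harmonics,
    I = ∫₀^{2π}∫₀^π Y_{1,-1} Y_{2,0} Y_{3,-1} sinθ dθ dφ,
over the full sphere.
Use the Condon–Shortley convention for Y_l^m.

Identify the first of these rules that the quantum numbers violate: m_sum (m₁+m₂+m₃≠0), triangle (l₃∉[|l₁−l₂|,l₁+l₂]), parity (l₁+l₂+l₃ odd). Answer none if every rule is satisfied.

Σmᵢ = -2  ✗
l₃∈[|l₁−l₂|,l₁+l₂]=[1,3], have l₃=3
Σlᵢ = 6 ⇒ even

m_sum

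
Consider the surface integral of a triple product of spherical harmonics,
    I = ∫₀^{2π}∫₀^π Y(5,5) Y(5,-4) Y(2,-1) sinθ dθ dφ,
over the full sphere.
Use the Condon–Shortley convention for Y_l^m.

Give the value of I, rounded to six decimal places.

-0.187924

Checks pass: Σm=0; 12 even; l₃=2∈[0,10].
(2·5+1)(2·5+1)(2·2+1) = 605
Δ: 8! 2! 2! / 13! → 1/38610
sum: t=3:−1/2880 t=4:+1/576 t=5:−1/2880 = 1/960
3j²(5 5 2; 0 0 0) = Δ·Π!·Σ² = 10/429  (sign +1)
sum: t=0:+1/80640 = 1/80640
3j²(5 5 2; 5 -4 -1) = Δ·Π!·Σ² = 9/286  (sign -1)
combine: 4πI² = 605·10/429·9/286 = 75/169
take √, sign -1: I = -0.18792404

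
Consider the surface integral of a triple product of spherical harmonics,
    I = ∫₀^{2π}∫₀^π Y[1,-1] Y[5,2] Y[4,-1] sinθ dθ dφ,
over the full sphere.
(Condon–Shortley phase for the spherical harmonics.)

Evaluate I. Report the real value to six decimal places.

0.225034

Checks pass: Σm=0; 10 even; l₃=4∈[4,6].
(2·1+1)(2·5+1)(2·4+1) = 297
Δ: 2! 0! 8! / 11! → 1/495
sum: t=1:−1/576 = -1/576
3j²(1 5 4; 0 0 0) = Δ·Π!·Σ² = 5/99  (sign -1)
sum: t=2:+1/1440 = 1/1440
3j²(1 5 4; -1 2 -1) = Δ·Π!·Σ² = 7/165  (sign -1)
combine: 4πI² = 297·5/99·7/165 = 7/11
take √, sign +1: I = 0.22503380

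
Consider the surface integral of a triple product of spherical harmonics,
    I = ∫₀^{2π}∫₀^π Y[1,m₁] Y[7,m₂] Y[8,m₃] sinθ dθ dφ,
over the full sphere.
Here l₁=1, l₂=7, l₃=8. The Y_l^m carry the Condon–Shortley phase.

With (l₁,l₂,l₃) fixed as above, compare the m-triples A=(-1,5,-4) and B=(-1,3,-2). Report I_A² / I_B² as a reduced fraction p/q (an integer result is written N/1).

2/5

Same 1,7,8: normalisation and zero-m 3j drop out of the ratio.
A: Δ: 0! 2! 14! / 17! → 1/2040; sum: t=0:+1/1916006400 = 1/1916006400; 3j²(1 7 8; -1 5 -4) = Δ·Π!·Σ² = 1/340  (sign +1)
B: Δ: 0! 2! 14! / 17! → 1/2040; sum: t=0:+1/174182400 = 1/174182400; 3j²(1 7 8; -1 3 -2) = Δ·Π!·Σ² = 1/136  (sign +1)
I_A²/I_B² = (1/340)/(1/136) = 2/5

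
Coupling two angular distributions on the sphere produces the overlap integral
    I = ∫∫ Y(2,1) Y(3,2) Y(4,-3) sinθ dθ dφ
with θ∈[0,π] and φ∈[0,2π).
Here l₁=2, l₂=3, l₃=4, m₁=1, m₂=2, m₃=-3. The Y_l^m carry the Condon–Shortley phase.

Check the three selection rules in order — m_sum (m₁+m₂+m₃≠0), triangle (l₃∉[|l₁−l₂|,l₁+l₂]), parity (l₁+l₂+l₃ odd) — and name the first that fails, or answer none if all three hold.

parity

Σmᵢ = 0  ✓
l₃∈[|l₁−l₂|,l₁+l₂]=[1,5], have l₃=4  ✓
Σlᵢ = 9 ⇒ odd  ✗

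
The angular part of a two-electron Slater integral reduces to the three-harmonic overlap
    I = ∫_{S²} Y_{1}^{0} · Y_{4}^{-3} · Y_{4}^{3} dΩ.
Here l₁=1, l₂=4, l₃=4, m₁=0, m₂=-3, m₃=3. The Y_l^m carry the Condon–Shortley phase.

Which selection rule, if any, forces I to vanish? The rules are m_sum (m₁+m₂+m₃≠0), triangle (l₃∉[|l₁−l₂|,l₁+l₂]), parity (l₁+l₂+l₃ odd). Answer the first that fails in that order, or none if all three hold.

parity

m₁+m₂+m₃ = 0 − 3 + 3 = 0  ✓
triangle: |1−4|=3 ≤ l₃=4 ≤ 1+4=5  ✓
parity: l₁+l₂+l₃ = 9 is odd  ✗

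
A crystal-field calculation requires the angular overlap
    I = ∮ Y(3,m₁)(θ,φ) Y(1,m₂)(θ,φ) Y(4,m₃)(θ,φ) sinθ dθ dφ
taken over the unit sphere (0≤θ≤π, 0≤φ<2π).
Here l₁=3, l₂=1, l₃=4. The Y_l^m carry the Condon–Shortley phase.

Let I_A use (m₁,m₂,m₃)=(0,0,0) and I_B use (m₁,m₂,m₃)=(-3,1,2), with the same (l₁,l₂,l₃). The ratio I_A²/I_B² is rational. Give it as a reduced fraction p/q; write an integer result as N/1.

Same 3,1,4: normalisation and zero-m 3j drop out of the ratio.
A: Δ: 0! 6! 2! / 9! → 1/252; sum: t=0:+1/36 = 1/36; 3j²(3 1 4; 0 0 0) = Δ·Π!·Σ² = 4/63  (sign +1)
B: Δ: 0! 6! 2! / 9! → 1/252; sum: t=0:+1/1440 = 1/1440; 3j²(3 1 4; -3 1 2) = Δ·Π!·Σ² = 1/252  (sign +1)
I_A²/I_B² = (4/63)/(1/252) = 16/1

16/1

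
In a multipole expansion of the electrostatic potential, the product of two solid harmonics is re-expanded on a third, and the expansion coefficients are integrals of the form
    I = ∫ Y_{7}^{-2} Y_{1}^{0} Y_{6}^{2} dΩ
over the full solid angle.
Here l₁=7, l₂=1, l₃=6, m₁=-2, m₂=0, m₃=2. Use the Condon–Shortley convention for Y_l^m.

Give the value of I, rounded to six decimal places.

Checks pass: Σm=0; 14 even; l₃=6∈[6,8].
(2·7+1)(2·1+1)(2·6+1) = 585
Δ: 2! 12! 0! / 15! → 1/1365
sum: t=1:−1/518400 = -1/518400
3j²(7 1 6; 0 0 0) = Δ·Π!·Σ² = 7/195  (sign -1)
sum: t=1:−1/967680 = -1/967680
3j²(7 1 6; -2 0 2) = Δ·Π!·Σ² = 3/91  (sign -1)
combine: 4πI² = 585·7/195·3/91 = 9/13
take √, sign +1: I = 0.23471705

0.234717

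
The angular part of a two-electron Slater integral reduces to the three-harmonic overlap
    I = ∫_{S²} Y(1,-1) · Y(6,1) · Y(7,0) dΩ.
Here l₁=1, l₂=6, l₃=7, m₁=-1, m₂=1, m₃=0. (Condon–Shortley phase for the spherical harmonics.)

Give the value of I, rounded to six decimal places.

0.160342

Checks pass: Σm=0; 14 even; l₃=7∈[5,7].
(2·1+1)(2·6+1)(2·7+1) = 585
Δ: 0! 2! 12! / 15! → 1/1365
sum: t=0:+1/518400 = 1/518400
3j²(1 6 7; 0 0 0) = Δ·Π!·Σ² = 7/195  (sign -1)
sum: t=0:+1/1209600 = 1/1209600
3j²(1 6 7; -1 1 0) = Δ·Π!·Σ² = 1/65  (sign -1)
combine: 4πI² = 585·7/195·1/65 = 21/65
take √, sign +1: I = 0.16034227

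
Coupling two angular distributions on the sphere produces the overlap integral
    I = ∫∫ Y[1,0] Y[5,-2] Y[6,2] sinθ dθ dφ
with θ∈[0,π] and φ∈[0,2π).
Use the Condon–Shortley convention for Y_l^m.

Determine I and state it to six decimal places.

Rules hold: Σm=0, L=12 even, 4≤6≤6.
N = 3·11·13 = 429
Δ = 0!·2!·10!/13! = 1/858
Racah Σ t=0..0: t=0:+1/14400 = 1/14400
⇒ 3j(1 5 6; 0 0 0)² = 6/143, sgn +1
Racah Σ t=0..0: t=0:+1/30240 = 1/30240
⇒ 3j(1 5 6; 0 -2 2)² = 16/429, sgn +1
4πI² = N·(3j₀)²·(3jₘ)² = 96/143
I = +1·√(0.671329/4π) = 0.23113338

0.231133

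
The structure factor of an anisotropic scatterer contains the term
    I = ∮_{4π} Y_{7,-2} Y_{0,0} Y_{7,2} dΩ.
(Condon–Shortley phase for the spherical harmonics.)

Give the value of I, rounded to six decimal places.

0.282095

m-sum 0 ✓  L=14 even ✓  7≤7≤7 ✓
Π(2lᵢ+1) = 15×1×15 = 225
triangle coeff Δ(7,0,7) = 1/15
Σ_t [0,0]: t=0:+1/25401600 = 1/25401600
(3j)²=1/15 [(7 0 7; 0 0 0)], sign=-1
Σ_t [0,0]: t=0:+1/43545600 = 1/43545600
(3j)²=1/15 [(7 0 7; -2 0 2)], sign=-1
⇒ 4πI² = 1/1
I = (+1)√(1/1/(4π)) = 0.28209479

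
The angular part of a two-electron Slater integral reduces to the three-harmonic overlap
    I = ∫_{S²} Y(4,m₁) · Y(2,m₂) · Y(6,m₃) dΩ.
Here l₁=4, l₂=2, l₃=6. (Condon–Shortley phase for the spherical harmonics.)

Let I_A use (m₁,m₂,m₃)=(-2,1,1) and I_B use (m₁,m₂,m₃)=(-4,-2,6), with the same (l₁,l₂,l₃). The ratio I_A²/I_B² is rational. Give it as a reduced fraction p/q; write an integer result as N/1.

14/99

Shared (l₁,l₂,l₃)=(4,2,6): N and (l;000)² cancel in I_A²/I_B².
A: Δ = 0!·8!·4!/13! = 1/6435; Racah Σ t=0..0: t=0:+1/8640 = 1/8640; ⇒ 3j(4 2 6; -2 1 1)² = 14/1287, sgn -1
B: Δ = 0!·8!·4!/13! = 1/6435; Racah Σ t=0..0: t=0:+1/967680 = 1/967680; ⇒ 3j(4 2 6; -4 -2 6)² = 1/13, sgn +1
I_A²/I_B² = (14/1287)/(1/13) = 14/99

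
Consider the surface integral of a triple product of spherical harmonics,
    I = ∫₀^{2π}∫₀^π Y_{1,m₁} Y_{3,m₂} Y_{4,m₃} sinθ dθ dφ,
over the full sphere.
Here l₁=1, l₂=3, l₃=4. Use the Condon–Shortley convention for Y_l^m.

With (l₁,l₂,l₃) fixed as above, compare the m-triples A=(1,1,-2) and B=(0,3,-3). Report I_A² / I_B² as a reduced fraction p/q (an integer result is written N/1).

Same 1,3,4: normalisation and zero-m 3j drop out of the ratio.
A: Δ: 0! 2! 6! / 9! → 1/252; sum: t=0:+1/96 = 1/96; 3j²(1 3 4; 1 1 -2) = Δ·Π!·Σ² = 5/84  (sign +1)
B: Δ: 0! 2! 6! / 9! → 1/252; sum: t=0:+1/720 = 1/720; 3j²(1 3 4; 0 3 -3) = Δ·Π!·Σ² = 1/36  (sign -1)
I_A²/I_B² = (5/84)/(1/36) = 15/7

15/7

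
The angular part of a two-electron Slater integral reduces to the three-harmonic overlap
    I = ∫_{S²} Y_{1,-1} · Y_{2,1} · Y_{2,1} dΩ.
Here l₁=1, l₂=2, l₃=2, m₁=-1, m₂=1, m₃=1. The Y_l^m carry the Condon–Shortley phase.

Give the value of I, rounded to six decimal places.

0.000000

-1 + 1 + 1 = 1 ≠ 0: azimuthal integral kills it; I = 0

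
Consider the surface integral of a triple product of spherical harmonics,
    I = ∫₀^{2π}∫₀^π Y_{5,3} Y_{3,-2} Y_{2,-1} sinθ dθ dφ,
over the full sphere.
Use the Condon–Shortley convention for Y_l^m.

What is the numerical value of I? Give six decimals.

m-sum 0 ✓  L=10 even ✓  2≤2≤8 ✓
Π(2lᵢ+1) = 11×7×5 = 385
triangle coeff Δ(5,3,2) = 1/2310
Σ_t [3,3]: t=3:−1/144 = -1/144
(3j)²=10/231 [(5 3 2; 0 0 0)], sign=-1
Σ_t [1,1]: t=1:−1/720 = -1/720
(3j)²=8/165 [(5 3 2; 3 -2 -1)], sign=+1
⇒ 4πI² = 80/99
I = (-1)√(80/99/(4π)) = -0.25358436

-0.253584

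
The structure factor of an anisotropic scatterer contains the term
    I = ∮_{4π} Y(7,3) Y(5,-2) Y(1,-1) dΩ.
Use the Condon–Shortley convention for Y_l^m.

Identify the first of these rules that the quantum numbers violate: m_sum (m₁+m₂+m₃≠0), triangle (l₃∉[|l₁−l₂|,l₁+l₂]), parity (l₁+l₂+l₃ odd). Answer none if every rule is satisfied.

triangle

m₁+m₂+m₃ = 3 − 2 − 1 = 0  ✓
triangle: |7−5|=2 ≤ l₃=1 ≤ 7+5=12  ✗
parity: l₁+l₂+l₃ = 13 is odd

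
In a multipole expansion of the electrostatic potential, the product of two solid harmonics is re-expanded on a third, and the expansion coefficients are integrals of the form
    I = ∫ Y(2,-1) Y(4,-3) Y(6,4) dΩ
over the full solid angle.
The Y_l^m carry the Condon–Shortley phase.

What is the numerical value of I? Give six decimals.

m-sum 0 ✓  L=12 even ✓  2≤6≤6 ✓
Π(2lᵢ+1) = 5×9×13 = 585
triangle coeff Δ(2,4,6) = 1/6435
Σ_t [0,0]: t=0:+1/2304 = 1/2304
(3j)²=5/143 [(2 4 6; 0 0 0)], sign=+1
Σ_t [0,0]: t=0:+1/30240 = 1/30240
(3j)²=16/429 [(2 4 6; -1 -3 4)], sign=+1
⇒ 4πI² = 1200/1573
I = (+1)√(1200/1573/(4π)) = 0.24638901

0.246389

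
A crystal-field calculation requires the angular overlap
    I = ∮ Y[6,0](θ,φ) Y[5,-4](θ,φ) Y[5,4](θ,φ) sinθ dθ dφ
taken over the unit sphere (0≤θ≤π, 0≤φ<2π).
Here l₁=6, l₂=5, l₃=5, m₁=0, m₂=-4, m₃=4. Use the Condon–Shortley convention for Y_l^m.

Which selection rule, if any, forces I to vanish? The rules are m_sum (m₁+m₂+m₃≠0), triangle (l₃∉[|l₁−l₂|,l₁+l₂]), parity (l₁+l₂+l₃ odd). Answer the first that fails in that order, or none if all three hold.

none

m₁+m₂+m₃ = 0 − 4 + 4 = 0  ✓
triangle: |6−5|=1 ≤ l₃=5 ≤ 6+5=11  ✓
parity: l₁+l₂+l₃ = 16 is even  ✓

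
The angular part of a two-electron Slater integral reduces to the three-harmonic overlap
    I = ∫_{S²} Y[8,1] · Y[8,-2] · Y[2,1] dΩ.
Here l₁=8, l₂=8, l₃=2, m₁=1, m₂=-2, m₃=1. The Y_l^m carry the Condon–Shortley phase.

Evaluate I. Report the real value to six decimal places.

0.068038

Rules hold: Σm=0, L=18 even, 0≤2≤16.
N = 17·17·5 = 1445
Δ = 14!·2!·2!/19! = 1/348840
Racah Σ t=6..8: t=6:+1/116121600 t=7:−1/25401600 t=8:+1/116121600 = -1/45158400
⇒ 3j(8 8 2; 0 0 0)² = 24/1615, sgn -1
Racah Σ t=5..6: t=5:−1/87091200 t=6:+1/58060800 = 1/174182400
⇒ 3j(8 8 2; 1 -2 1)² = 7/2584, sgn -1
4πI² = N·(3j₀)²·(3jₘ)² = 21/361
I = +1·√(0.0581717/4π) = 0.06803793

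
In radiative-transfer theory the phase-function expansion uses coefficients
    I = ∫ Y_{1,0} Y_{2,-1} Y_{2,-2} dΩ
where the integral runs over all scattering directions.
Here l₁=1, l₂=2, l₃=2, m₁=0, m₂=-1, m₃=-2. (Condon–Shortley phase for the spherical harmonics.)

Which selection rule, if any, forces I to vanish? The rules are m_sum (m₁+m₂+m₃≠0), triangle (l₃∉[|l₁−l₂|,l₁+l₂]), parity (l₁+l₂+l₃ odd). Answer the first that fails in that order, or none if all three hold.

m_sum

Σmᵢ = -3  ✗
l₃∈[|l₁−l₂|,l₁+l₂]=[1,3], have l₃=2
Σlᵢ = 5 ⇒ odd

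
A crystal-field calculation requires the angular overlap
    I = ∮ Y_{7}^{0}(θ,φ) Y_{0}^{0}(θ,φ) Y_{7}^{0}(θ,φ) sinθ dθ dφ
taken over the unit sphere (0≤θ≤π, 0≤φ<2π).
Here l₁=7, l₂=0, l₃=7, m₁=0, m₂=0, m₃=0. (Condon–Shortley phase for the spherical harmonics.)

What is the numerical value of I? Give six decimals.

Rules hold: Σm=0, L=14 even, 7≤7≤7.
N = 15·1·15 = 225
Δ = 0!·14!·0!/15! = 1/15
Racah Σ t=0..0: t=0:+1/25401600 = 1/25401600
⇒ 3j(7 0 7; 0 0 0)² = 1/15, sgn -1
(m-triple is (0,0,0) — same symbol as above.)
4πI² = N·(3j₀)²·(3jₘ)² = 1/1
I = +1·√(1/4π) = 0.28209479

0.282095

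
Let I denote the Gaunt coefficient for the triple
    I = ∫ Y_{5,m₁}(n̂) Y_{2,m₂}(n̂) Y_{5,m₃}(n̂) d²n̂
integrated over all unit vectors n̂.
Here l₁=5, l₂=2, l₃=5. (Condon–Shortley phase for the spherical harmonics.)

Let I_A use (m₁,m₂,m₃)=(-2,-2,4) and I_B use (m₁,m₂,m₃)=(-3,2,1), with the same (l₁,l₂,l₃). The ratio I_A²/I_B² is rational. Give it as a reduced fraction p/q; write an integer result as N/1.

9/14

Same 5,2,5: normalisation and zero-m 3j drop out of the ratio.
A: Δ: 2! 8! 2! / 13! → 1/38610; sum: t=0:+1/20160 = 1/20160; 3j²(5 2 5; -2 -2 4) = Δ·Π!·Σ² = 12/715  (sign -1)
B: Δ: 2! 8! 2! / 13! → 1/38610; sum: t=2:+1/5760 = 1/5760; 3j²(5 2 5; -3 2 1) = Δ·Π!·Σ² = 56/2145  (sign +1)
I_A²/I_B² = (12/715)/(56/2145) = 9/14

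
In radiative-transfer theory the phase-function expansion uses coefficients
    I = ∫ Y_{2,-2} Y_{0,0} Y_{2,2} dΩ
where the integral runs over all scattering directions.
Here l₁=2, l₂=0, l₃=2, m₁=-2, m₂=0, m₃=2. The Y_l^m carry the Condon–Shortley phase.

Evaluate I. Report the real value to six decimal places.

Rules hold: Σm=0, L=4 even, 2≤2≤2.
N = 5·1·5 = 25
Δ = 0!·4!·0!/5! = 1/5
Racah Σ t=0..0: t=0:+1/4 = 1/4
⇒ 3j(2 0 2; 0 0 0)² = 1/5, sgn +1
Racah Σ t=0..0: t=0:+1/24 = 1/24
⇒ 3j(2 0 2; -2 0 2)² = 1/5, sgn +1
4πI² = N·(3j₀)²·(3jₘ)² = 1/1
I = +1·√(1/4π) = 0.28209479

0.282095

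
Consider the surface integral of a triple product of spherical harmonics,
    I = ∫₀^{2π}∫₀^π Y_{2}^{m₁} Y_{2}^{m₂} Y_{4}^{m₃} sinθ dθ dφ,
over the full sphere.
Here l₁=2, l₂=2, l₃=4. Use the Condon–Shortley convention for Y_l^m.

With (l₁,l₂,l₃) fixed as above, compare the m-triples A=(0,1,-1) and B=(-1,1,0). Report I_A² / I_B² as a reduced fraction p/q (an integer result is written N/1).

15/8

Shared (l₁,l₂,l₃)=(2,2,4): N and (l;000)² cancel in I_A²/I_B².
A: Δ = 0!·4!·4!/9! = 1/630; Racah Σ t=0..0: t=0:+1/24 = 1/24; ⇒ 3j(2 2 4; 0 1 -1)² = 1/21, sgn -1
B: Δ = 0!·4!·4!/9! = 1/630; Racah Σ t=0..0: t=0:+1/36 = 1/36; ⇒ 3j(2 2 4; -1 1 0)² = 8/315, sgn +1
I_A²/I_B² = (1/21)/(8/315) = 15/8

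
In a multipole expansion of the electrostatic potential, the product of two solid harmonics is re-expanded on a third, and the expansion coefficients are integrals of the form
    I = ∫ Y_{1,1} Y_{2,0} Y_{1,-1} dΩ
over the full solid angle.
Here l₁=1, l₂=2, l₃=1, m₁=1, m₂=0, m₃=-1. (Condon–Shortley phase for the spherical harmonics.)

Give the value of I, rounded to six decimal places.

0.126157

Rules hold: Σm=0, L=4 even, 1≤1≤3.
N = 3·5·3 = 45
Δ = 2!·0!·2!/5! = 1/30
Racah Σ t=1..1: t=1:−1/1 = -1/1
⇒ 3j(1 2 1; 0 0 0)² = 2/15, sgn +1
Racah Σ t=0..0: t=0:+1/4 = 1/4
⇒ 3j(1 2 1; 1 0 -1)² = 1/30, sgn +1
4πI² = N·(3j₀)²·(3jₘ)² = 1/5
I = +1·√(0.2/4π) = 0.12615663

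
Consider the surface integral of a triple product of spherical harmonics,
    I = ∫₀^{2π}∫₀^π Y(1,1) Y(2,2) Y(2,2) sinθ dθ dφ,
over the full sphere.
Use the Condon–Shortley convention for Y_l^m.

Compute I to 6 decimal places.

1 + 2 + 2 = 5 ≠ 0: azimuthal integral kills it; I = 0

0.000000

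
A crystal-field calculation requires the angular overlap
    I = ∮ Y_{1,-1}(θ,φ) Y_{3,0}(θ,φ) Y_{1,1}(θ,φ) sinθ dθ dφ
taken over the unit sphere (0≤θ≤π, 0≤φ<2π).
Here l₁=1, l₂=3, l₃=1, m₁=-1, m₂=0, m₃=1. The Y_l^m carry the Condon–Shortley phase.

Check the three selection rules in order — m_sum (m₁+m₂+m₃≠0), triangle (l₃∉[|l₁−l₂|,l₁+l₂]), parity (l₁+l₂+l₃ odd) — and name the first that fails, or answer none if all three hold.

triangle

azimuthal sum: -1 + 0 + 1 = 0  ✓
2 ≤ 1 ≤ 4 (triangle on l)  ✗
L = 1 + 3 + 1 = 5 (odd)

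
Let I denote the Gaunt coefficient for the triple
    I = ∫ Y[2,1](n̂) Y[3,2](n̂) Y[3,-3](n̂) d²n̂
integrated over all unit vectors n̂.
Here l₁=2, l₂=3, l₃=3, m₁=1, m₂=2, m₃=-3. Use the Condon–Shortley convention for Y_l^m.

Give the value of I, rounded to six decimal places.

m-sum 0 ✓  L=8 even ✓  1≤3≤5 ✓
Π(2lᵢ+1) = 5×7×7 = 245
triangle coeff Δ(2,3,3) = 1/3780
Σ_t [0,2]: t=0:+1/24 t=1:−1/4 t=2:+1/24 = -1/6
(3j)²=4/105 [(2 3 3; 0 0 0)], sign=+1
Σ_t [1,1]: t=1:−1/48 = -1/48
(3j)²=5/84 [(2 3 3; 1 2 -3)], sign=-1
⇒ 4πI² = 5/9
I = (-1)√(5/9/(4π)) = -0.21026104

-0.210261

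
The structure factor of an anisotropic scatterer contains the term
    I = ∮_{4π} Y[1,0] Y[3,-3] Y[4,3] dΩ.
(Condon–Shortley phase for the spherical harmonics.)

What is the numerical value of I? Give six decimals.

-0.162868

m-sum 0 ✓  L=8 even ✓  2≤4≤4 ✓
Π(2lᵢ+1) = 3×7×9 = 189
triangle coeff Δ(1,3,4) = 1/252
Σ_t [0,0]: t=0:+1/36 = 1/36
(3j)²=4/63 [(1 3 4; 0 0 0)], sign=+1
Σ_t [0,0]: t=0:+1/720 = 1/720
(3j)²=1/36 [(1 3 4; 0 -3 3)], sign=-1
⇒ 4πI² = 1/3
I = (-1)√(1/3/(4π)) = -0.16286750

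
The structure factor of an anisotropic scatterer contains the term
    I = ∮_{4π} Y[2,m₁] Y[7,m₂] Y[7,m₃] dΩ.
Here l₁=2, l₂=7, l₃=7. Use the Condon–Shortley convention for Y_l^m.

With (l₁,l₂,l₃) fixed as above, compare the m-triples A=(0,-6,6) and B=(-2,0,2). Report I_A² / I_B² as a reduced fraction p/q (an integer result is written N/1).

338/567

l's match ⇒ only the (l;m) 3-j factors differ between A and B.
A: triangle coeff Δ(2,7,7) = 1/185640; Σ_t [0,1]: t=0:+1/159667200 t=1:−1/479001600 = 1/239500800; (3j)²=26/1785 [(2 7 7; 0 -6 6)], sign=-1
B: triangle coeff Δ(2,7,7) = 1/185640; Σ_t [2,2]: t=2:+1/2419200 = 1/2419200; (3j)²=27/1105 [(2 7 7; -2 0 2)], sign=-1
I_A²/I_B² = (26/1785)/(27/1105) = 338/567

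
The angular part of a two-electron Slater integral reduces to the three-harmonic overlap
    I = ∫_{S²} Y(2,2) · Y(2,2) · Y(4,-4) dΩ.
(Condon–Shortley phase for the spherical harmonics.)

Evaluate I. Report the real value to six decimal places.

Checks pass: Σm=0; 8 even; l₃=4∈[0,4].
(2·2+1)(2·2+1)(2·4+1) = 225
Δ: 0! 4! 4! / 9! → 1/630
sum: t=0:+1/16 = 1/16
3j²(2 2 4; 0 0 0) = Δ·Π!·Σ² = 2/35  (sign +1)
sum: t=0:+1/576 = 1/576
3j²(2 2 4; 2 2 -4) = Δ·Π!·Σ² = 1/9  (sign +1)
combine: 4πI² = 225·2/35·1/9 = 10/7
take √, sign +1: I = 0.33716777

0.337168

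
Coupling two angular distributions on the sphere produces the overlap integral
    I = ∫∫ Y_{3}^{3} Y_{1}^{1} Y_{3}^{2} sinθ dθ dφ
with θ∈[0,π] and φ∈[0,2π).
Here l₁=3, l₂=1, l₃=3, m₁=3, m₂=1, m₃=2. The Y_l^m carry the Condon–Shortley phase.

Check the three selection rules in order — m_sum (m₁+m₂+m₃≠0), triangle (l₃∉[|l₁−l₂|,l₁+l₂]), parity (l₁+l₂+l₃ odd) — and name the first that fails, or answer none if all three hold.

m₁+m₂+m₃ = 3 + 1 + 2 = 6  ✗
triangle: |3−1|=2 ≤ l₃=3 ≤ 3+1=4
parity: l₁+l₂+l₃ = 7 is odd

m_sum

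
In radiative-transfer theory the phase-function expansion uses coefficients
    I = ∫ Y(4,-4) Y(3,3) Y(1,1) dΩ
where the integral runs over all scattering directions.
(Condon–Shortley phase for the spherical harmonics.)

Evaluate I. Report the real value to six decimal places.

Checks pass: Σm=0; 8 even; l₃=1∈[1,7].
(2·4+1)(2·3+1)(2·1+1) = 189
Δ: 6! 2! 0! / 9! → 1/252
sum: t=3:−1/36 = -1/36
3j²(4 3 1; 0 0 0) = Δ·Π!·Σ² = 4/63  (sign +1)
sum: t=6:+1/1440 = 1/1440
3j²(4 3 1; -4 3 1) = Δ·Π!·Σ² = 1/9  (sign +1)
combine: 4πI² = 189·4/63·1/9 = 4/3
take √, sign +1: I = 0.32573501

0.325735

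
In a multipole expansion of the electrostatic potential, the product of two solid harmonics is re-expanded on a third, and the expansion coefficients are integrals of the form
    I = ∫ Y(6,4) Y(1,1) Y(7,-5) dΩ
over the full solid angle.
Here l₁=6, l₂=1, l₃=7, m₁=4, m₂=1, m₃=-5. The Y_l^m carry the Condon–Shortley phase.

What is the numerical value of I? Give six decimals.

m-sum 0 ✓  L=14 even ✓  5≤7≤7 ✓
Π(2lᵢ+1) = 13×3×15 = 585
triangle coeff Δ(6,1,7) = 1/1365
Σ_t [0,0]: t=0:+1/518400 = 1/518400
(3j)²=7/195 [(6 1 7; 0 0 0)], sign=-1
Σ_t [0,0]: t=0:+1/14515200 = 1/14515200
(3j)²=22/455 [(6 1 7; 4 1 -5)], sign=+1
⇒ 4πI² = 66/65
I = (-1)√(66/65/(4π)) = -0.28425647

-0.284256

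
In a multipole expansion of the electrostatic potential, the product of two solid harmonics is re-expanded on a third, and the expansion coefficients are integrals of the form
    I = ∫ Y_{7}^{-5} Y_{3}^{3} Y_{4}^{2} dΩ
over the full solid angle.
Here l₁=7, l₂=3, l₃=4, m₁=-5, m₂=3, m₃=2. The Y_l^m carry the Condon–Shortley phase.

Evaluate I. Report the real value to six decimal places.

m-sum 0 ✓  L=14 even ✓  4≤4≤10 ✓
Π(2lᵢ+1) = 15×7×9 = 945
triangle coeff Δ(7,3,4) = 1/45045
Σ_t [3,3]: t=3:−1/20736 = -1/20736
(3j)²=35/1287 [(7 3 4; 0 0 0)], sign=-1
Σ_t [6,6]: t=6:+1/1036800 = 1/1036800
(3j)²=4/195 [(7 3 4; -5 3 2)], sign=+1
⇒ 4πI² = 980/1859
I = (-1)√(980/1859/(4π)) = -0.20481814

-0.204818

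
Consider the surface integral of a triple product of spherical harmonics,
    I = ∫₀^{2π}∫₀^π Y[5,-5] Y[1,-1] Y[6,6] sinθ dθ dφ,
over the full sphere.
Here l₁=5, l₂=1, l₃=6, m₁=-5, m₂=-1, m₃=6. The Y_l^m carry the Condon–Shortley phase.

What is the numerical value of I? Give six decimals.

0.331940

m-sum 0 ✓  L=12 even ✓  4≤6≤6 ✓
Π(2lᵢ+1) = 11×3×13 = 429
triangle coeff Δ(5,1,6) = 1/858
Σ_t [0,0]: t=0:+1/14400 = 1/14400
(3j)²=6/143 [(5 1 6; 0 0 0)], sign=+1
Σ_t [0,0]: t=0:+1/7257600 = 1/7257600
(3j)²=1/13 [(5 1 6; -5 -1 6)], sign=+1
⇒ 4πI² = 18/13
I = (+1)√(18/13/(4π)) = 0.33194004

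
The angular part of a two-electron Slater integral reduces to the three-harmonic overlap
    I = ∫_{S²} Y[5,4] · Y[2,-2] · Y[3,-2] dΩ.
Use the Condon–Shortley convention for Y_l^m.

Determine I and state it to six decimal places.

Rules hold: Σm=0, L=10 even, 3≤3≤7.
N = 11·5·7 = 385
Δ = 4!·6!·0!/11! = 1/2310
Racah Σ t=2..2: t=2:+1/144 = 1/144
⇒ 3j(5 2 3; 0 0 0)² = 10/231, sgn -1
Racah Σ t=0..0: t=0:+1/2880 = 1/2880
⇒ 3j(5 2 3; 4 -2 -2)² = 3/55, sgn -1
4πI² = N·(3j₀)²·(3jₘ)² = 10/11
I = +1·√(0.909091/4π) = 0.26896683

0.268967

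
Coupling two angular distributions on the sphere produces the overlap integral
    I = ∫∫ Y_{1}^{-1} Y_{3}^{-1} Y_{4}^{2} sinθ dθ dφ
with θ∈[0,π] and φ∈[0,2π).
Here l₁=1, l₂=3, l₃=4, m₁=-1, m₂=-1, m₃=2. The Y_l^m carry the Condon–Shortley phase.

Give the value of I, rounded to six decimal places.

m-sum 0 ✓  L=8 even ✓  2≤4≤4 ✓
Π(2lᵢ+1) = 3×7×9 = 189
triangle coeff Δ(1,3,4) = 1/252
Σ_t [0,0]: t=0:+1/36 = 1/36
(3j)²=4/63 [(1 3 4; 0 0 0)], sign=+1
Σ_t [0,0]: t=0:+1/96 = 1/96
(3j)²=5/84 [(1 3 4; -1 -1 2)], sign=+1
⇒ 4πI² = 5/7
I = (+1)√(5/7/(4π)) = 0.23841361

0.238414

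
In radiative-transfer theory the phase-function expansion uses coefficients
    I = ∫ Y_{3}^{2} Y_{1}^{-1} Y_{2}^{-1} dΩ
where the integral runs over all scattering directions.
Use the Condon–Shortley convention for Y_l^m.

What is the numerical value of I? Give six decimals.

m-sum 0 ✓  L=6 even ✓  2≤2≤4 ✓
Π(2lᵢ+1) = 7×3×5 = 105
triangle coeff Δ(3,1,2) = 1/105
Σ_t [1,1]: t=1:−1/4 = -1/4
(3j)²=3/35 [(3 1 2; 0 0 0)], sign=-1
Σ_t [0,0]: t=0:+1/12 = 1/12
(3j)²=2/21 [(3 1 2; 2 -1 -1)], sign=-1
⇒ 4πI² = 6/7
I = (+1)√(6/7/(4π)) = 0.26116903

0.261169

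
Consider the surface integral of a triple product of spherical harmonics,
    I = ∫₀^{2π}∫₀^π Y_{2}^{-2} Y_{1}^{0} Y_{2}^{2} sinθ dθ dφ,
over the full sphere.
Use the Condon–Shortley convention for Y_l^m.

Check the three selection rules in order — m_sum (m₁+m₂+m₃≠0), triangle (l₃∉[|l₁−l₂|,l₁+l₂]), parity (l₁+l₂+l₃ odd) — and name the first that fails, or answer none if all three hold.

parity

m₁+m₂+m₃ = -2 + 0 + 2 = 0  ✓
triangle: |2−1|=1 ≤ l₃=2 ≤ 2+1=3  ✓
parity: l₁+l₂+l₃ = 5 is odd  ✗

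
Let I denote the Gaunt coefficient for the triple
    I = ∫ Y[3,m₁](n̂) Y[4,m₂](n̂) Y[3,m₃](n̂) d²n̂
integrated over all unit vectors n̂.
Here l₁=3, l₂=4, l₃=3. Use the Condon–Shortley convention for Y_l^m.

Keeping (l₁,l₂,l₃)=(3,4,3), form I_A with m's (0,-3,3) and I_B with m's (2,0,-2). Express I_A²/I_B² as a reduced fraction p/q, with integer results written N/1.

9/7

l's match ⇒ only the (l;m) 3-j factors differ between A and B.
A: triangle coeff Δ(3,4,3) = 1/34650; Σ_t [1,1]: t=1:−1/288 = -1/288; (3j)²=1/22 [(3 4 3; 0 -3 3)], sign=-1
B: triangle coeff Δ(3,4,3) = 1/34650; Σ_t [0,1]: t=0:+1/576 t=1:−1/72 = -7/576; (3j)²=7/198 [(3 4 3; 2 0 -2)], sign=+1
I_A²/I_B² = (1/22)/(7/198) = 9/7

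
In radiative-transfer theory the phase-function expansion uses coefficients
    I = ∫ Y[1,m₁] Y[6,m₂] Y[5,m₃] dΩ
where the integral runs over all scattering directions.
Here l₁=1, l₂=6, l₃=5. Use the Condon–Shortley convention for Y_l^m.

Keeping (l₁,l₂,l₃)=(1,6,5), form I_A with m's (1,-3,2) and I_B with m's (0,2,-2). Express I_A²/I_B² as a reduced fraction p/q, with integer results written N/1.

9/8

Shared (l₁,l₂,l₃)=(1,6,5): N and (l;000)² cancel in I_A²/I_B².
A: Δ = 2!·0!·10!/13! = 1/858; Racah Σ t=0..0: t=0:+1/60480 = 1/60480; ⇒ 3j(1 6 5; 1 -3 2)² = 6/143, sgn -1
B: Δ = 2!·0!·10!/13! = 1/858; Racah Σ t=1..1: t=1:−1/30240 = -1/30240; ⇒ 3j(1 6 5; 0 2 -2)² = 16/429, sgn +1
I_A²/I_B² = (6/143)/(16/429) = 9/8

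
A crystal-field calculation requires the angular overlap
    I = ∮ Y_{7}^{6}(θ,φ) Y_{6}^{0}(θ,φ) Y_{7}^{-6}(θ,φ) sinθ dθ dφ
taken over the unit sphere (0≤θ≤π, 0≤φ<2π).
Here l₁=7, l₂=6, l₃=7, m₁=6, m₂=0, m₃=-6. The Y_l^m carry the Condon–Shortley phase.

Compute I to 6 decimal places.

m-sum 0 ✓  L=20 even ✓  1≤7≤13 ✓
Π(2lᵢ+1) = 15×13×15 = 2925
triangle coeff Δ(7,6,7) = 1/2444321880
Σ_t [0,6]: t=0:+1/2612736000 t=1:−1/20736000 t=2:+1/1658880 t=3:−1/746496 t=4:+1/1658880 t=5:−1/20736000 t=6:+1/2612736000 = -1/4354560
(3j)²=1000/138567 [(7 6 7; 0 0 0)], sign=+1
Σ_t [0,1]: t=0:+1/2612736000 t=1:−1/580608000 = -1/746496000
(3j)²=143/9690 [(7 6 7; 6 0 -6)], sign=+1
⇒ 4πI² = 32500/104329
I = (+1)√(32500/104329/(4π)) = 0.15744694

0.157447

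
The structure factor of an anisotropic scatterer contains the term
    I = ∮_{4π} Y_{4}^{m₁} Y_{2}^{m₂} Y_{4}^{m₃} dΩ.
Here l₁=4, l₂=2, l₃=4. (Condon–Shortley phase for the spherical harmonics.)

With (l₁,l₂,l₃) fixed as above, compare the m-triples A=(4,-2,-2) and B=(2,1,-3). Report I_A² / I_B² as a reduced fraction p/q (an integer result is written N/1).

Shared (l₁,l₂,l₃)=(4,2,4): N and (l;000)² cancel in I_A²/I_B².
A: Δ = 2!·6!·2!/11! = 1/13860; Racah Σ t=0..0: t=0:+1/2880 = 1/2880; ⇒ 3j(4 2 4; 4 -2 -2)² = 2/165, sgn +1
B: Δ = 2!·6!·2!/11! = 1/13860; Racah Σ t=1..2: t=1:−1/240 t=2:+1/1440 = -1/288; ⇒ 3j(4 2 4; 2 1 -3)² = 5/132, sgn +1
I_A²/I_B² = (2/165)/(5/132) = 8/25

8/25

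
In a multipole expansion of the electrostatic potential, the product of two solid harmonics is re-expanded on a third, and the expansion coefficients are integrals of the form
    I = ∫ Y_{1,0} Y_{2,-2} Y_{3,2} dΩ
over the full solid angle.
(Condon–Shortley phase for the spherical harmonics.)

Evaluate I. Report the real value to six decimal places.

Rules hold: Σm=0, L=6 even, 1≤3≤3.
N = 3·5·7 = 105
Δ = 0!·2!·4!/7! = 1/105
Racah Σ t=0..0: t=0:+1/4 = 1/4
⇒ 3j(1 2 3; 0 0 0)² = 3/35, sgn -1
Racah Σ t=0..0: t=0:+1/24 = 1/24
⇒ 3j(1 2 3; 0 -2 2)² = 1/21, sgn -1
4πI² = N·(3j₀)²·(3jₘ)² = 3/7
I = +1·√(0.428571/4π) = 0.18467439

0.184674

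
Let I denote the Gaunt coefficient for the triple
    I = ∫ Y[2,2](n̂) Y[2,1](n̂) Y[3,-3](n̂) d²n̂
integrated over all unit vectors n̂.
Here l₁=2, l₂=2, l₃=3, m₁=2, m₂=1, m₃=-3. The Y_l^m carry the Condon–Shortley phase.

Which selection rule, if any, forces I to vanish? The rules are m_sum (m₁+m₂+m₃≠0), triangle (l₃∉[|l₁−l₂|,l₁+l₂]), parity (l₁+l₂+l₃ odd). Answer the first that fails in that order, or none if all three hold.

Σmᵢ = 0  ✓
l₃∈[|l₁−l₂|,l₁+l₂]=[0,4], have l₃=3  ✓
Σlᵢ = 7 ⇒ odd  ✗

parity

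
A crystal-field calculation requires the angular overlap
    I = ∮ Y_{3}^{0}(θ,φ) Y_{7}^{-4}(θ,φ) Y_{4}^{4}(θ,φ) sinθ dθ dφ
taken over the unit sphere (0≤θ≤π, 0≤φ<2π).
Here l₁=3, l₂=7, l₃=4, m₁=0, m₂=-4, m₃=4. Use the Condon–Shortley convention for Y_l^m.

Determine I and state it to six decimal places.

Rules hold: Σm=0, L=14 even, 4≤4≤10.
N = 7·15·9 = 945
Δ = 6!·0!·8!/15! = 1/45045
Racah Σ t=3..3: t=3:−1/20736 = -1/20736
⇒ 3j(3 7 4; 0 0 0)² = 35/1287, sgn -1
Racah Σ t=3..3: t=3:−1/1451520 = -1/1451520
⇒ 3j(3 7 4; 0 -4 4)² = 1/273, sgn -1
4πI² = N·(3j₀)²·(3jₘ)² = 175/1859
I = +1·√(0.0941366/4π) = 0.08655146

0.086551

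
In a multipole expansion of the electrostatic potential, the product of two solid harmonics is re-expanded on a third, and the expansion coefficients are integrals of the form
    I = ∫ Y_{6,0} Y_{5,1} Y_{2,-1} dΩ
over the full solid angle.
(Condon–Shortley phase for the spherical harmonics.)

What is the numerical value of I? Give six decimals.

l₁+l₂+l₃=13 is odd: 3j(l;000)=0 ⇒ I=0

0.000000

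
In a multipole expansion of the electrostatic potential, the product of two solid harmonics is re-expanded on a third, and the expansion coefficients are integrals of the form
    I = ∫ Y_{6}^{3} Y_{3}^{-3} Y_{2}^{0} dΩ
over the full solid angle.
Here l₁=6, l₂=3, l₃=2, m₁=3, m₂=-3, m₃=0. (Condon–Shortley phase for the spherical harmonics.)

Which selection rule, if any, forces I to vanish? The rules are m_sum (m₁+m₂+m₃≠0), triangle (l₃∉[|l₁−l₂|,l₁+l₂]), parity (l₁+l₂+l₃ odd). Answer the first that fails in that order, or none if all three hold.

azimuthal sum: 3 − 3 + 0 = 0  ✓
3 ≤ 2 ≤ 9 (triangle on l)  ✗
L = 6 + 3 + 2 = 11 (odd)

triangle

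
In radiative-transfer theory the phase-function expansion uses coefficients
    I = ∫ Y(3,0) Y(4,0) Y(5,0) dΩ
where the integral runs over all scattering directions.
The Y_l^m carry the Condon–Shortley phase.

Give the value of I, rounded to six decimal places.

0.148374

Rules hold: Σm=0, L=12 even, 1≤5≤7.
N = 7·9·11 = 693
Δ = 2!·4!·6!/13! = 1/180180
Racah Σ t=0..2: t=0:+1/576 t=1:−1/144 t=2:+1/576 = -1/288
⇒ 3j(3 4 5; 0 0 0)² = 20/1001, sgn +1
(m-triple is (0,0,0) — same symbol as above.)
4πI² = N·(3j₀)²·(3jₘ)² = 3600/13013
I = +1·√(0.276646/4π) = 0.14837393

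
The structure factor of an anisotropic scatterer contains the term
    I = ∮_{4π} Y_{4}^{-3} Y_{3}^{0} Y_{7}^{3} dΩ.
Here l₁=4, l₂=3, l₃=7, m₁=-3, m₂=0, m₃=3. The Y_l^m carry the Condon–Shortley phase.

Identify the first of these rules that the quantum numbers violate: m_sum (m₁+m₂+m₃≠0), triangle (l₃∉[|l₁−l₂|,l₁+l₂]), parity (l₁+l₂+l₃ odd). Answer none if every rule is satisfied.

m₁+m₂+m₃ = -3 + 0 + 3 = 0  ✓
triangle: |4−3|=1 ≤ l₃=7 ≤ 4+3=7  ✓
parity: l₁+l₂+l₃ = 14 is even  ✓

none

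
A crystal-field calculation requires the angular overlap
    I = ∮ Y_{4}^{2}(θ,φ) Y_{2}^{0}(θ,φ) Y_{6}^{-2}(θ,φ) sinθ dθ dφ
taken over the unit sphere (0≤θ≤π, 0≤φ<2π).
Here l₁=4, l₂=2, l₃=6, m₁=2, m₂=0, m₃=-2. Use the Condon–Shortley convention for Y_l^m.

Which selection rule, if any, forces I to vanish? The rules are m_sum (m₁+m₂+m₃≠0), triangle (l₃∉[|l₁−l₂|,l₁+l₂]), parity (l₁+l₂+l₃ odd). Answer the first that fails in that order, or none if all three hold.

none

Σmᵢ = 0  ✓
l₃∈[|l₁−l₂|,l₁+l₂]=[2,6], have l₃=6  ✓
Σlᵢ = 12 ⇒ even  ✓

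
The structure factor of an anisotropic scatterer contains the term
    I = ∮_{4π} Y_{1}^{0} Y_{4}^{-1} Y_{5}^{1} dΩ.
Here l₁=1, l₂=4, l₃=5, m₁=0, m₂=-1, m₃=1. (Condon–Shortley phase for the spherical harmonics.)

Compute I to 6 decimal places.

m-sum 0 ✓  L=10 even ✓  3≤5≤5 ✓
Π(2lᵢ+1) = 3×9×11 = 297
triangle coeff Δ(1,4,5) = 1/495
Σ_t [0,0]: t=0:+1/576 = 1/576
(3j)²=5/99 [(1 4 5; 0 0 0)], sign=-1
Σ_t [0,0]: t=0:+1/720 = 1/720
(3j)²=8/165 [(1 4 5; 0 -1 1)], sign=+1
⇒ 4πI² = 8/11
I = (-1)√(8/11/(4π)) = -0.24057125

-0.240571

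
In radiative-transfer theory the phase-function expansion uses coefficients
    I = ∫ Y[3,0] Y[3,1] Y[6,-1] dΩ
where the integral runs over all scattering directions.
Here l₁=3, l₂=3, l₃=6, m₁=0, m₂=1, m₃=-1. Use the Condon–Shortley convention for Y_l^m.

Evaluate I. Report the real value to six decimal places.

m-sum 0 ✓  L=12 even ✓  0≤6≤6 ✓
Π(2lᵢ+1) = 7×7×13 = 637
triangle coeff Δ(3,3,6) = 1/12012
Σ_t [0,0]: t=0:+1/1296 = 1/1296
(3j)²=100/3003 [(3 3 6; 0 0 0)], sign=+1
Σ_t [0,0]: t=0:+1/1728 = 1/1728
(3j)²=25/858 [(3 3 6; 0 1 -1)], sign=-1
⇒ 4πI² = 8750/14157
I = (-1)√(8750/14157/(4π)) = -0.22177545

-0.221775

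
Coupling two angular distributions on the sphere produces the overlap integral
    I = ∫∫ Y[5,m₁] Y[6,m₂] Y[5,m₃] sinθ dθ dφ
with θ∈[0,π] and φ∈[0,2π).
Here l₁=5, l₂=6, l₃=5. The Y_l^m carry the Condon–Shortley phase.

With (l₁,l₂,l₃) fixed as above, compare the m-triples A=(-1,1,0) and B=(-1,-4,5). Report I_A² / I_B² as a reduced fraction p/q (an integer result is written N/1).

Same 5,6,5: normalisation and zero-m 3j drop out of the ratio.
A: Δ: 6! 4! 6! / 17! → 1/28588560; sum: t=2:+1/138240 t=3:−1/10368 t=4:+1/6912 t=5:−1/34560 t=6:+1/2073600 = 7/259200; 3j²(5 6 5; -1 1 0) = Δ·Π!·Σ² = 28/7293  (sign -1)
B: Δ: 6! 4! 6! / 17! → 1/28588560; sum: t=2:+1/829440 = 1/829440; 3j²(5 6 5; -1 -4 5) = Δ·Π!·Σ² = 225/9724  (sign +1)
I_A²/I_B² = (28/7293)/(225/9724) = 112/675

112/675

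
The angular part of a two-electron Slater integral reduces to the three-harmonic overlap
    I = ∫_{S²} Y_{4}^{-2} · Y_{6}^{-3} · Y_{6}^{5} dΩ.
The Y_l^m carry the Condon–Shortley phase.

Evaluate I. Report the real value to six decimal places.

-0.147064

Checks pass: Σm=0; 16 even; l₃=6∈[2,10].
(2·4+1)(2·6+1)(2·6+1) = 1521
Δ: 4! 4! 8! / 17! → 1/15315300
sum: t=0:+1/829440 t=1:−1/25920 t=2:+1/9216 t=3:−1/25920 t=4:+1/829440 = 7/207360
3j²(4 6 6; 0 0 0) = Δ·Π!·Σ² = 28/2431  (sign +1)
sum: t=2:+1/483840 t=3:−1/1451520 = 1/725760
3j²(4 6 6; -2 -3 5) = Δ·Π!·Σ² = 24/1547  (sign -1)
combine: 4πI² = 1521·28/2431·24/1547 = 864/3179
take √, sign -1: I = -0.14706410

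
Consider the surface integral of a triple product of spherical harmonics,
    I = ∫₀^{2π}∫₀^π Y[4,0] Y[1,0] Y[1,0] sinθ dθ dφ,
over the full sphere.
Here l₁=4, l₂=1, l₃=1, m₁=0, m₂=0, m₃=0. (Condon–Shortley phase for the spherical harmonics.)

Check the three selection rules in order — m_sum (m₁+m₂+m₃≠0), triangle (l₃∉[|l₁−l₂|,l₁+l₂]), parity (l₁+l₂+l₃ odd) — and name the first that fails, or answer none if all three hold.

Σmᵢ = 0  ✓
l₃∈[|l₁−l₂|,l₁+l₂]=[3,5], have l₃=1  ✗
Σlᵢ = 6 ⇒ even

triangle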